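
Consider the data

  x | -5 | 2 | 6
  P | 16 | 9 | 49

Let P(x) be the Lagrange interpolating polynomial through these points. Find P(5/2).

Evaluate each Lagrange basis at x = 5/2:
L_0(5/2) = (1/2)·(-7/2)/[(-7)·(-11)] = -1/44
L_1(5/2) = (15/2)·(-7/2)/[(7)·(-4)] = 15/16
L_2(5/2) = (15/2)·(1/2)/[(11)·(4)] = 15/176
Sum: 16·(-1/44) + 9·(15/16) + 49·(15/176) = 49/4

49/4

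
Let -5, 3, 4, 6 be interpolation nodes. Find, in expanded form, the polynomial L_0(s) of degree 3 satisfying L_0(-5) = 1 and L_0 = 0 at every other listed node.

L_0(s) = -(1/792)s^3 + (13/792)s^2 - (3/44)s + 1/11

L_0(s) = (s - 3)(s - 4)(s - 6) / [(-8)·(-9)·(-11)]
       = (s^3 - 13s^2 + 54s - 72) / (-792)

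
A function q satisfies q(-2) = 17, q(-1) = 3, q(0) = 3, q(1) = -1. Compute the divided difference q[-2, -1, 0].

7

q[-2,-1] = (3 - 17) / (-1 - (-2)) = -14
q[-1,0] = (3 - 3) / (0 - (-1)) = 0
q[-2,-1,0] = (0 - (-14)) / (0 - (-2)) = 7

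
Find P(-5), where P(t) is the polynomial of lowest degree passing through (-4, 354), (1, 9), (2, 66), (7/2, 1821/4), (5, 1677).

Evaluate each Lagrange basis at t = -5:
L_0(-5) = (-6)·(-7)·(-17/2)·(-10)/[(-5)·(-6)·(-15/2)·(-9)] = 238/135
L_1(-5) = (-1)·(-7)·(-17/2)·(-10)/[(5)·(-1)·(-5/2)·(-4)] = -119/10
L_2(-5) = (-1)·(-6)·(-17/2)·(-10)/[(6)·(1)·(-3/2)·(-3)] = 170/9
L_3(-5) = (-1)·(-6)·(-7)·(-10)/[(15/2)·(5/2)·(3/2)·(-3/2)] = -448/45
L_4(-5) = (-1)·(-6)·(-7)·(-17/2)/[(9)·(4)·(3)·(3/2)] = 119/54
Sum: 354·(238/135) + 9·(-119/10) + 66·(170/9) + 1821/4·(-448/45) + 1677·(119/54) = 927

927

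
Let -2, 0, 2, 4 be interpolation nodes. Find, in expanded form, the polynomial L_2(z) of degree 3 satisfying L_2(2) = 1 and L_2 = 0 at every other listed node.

L_2(z) = -(1/16)z^3 + (1/8)z^2 + (1/2)z

L_2(z) = (z + 2)z(z - 4) / [(4)·(2)·(-2)]
       = (z^3 - 2z^2 - 8z) / (-16)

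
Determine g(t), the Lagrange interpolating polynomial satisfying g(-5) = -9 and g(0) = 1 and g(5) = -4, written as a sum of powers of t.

g(t) = -(3/10)t^2 + (1/2)t + 1

L_0(t) = t(t - 5) / [50] = (1/50)t^2 - (1/10)t
L_1(t) = (t + 5)(t - 5) / [-25] = -(1/25)t^2 + 1
L_2(t) = (t + 5)t / [50] = (1/50)t^2 + (1/10)t
g(t) = (-9)·L_0 + 1·L_1 + (-4)·L_2
  (-9)·L_0(t) = -(9/50)t^2 + (9/10)t
  1·L_1(t) = -(1/25)t^2 + 1
  (-4)·L_2(t) = -(2/25)t^2 - (2/5)t
Adding term by term: -(3/10)t^2 + (1/2)t + 1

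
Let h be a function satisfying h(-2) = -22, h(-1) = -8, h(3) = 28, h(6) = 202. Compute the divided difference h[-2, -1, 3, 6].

1

h[-2,-1] = (-8 - (-22)) / (-1 - (-2)) = 14
h[-1,3] = (28 - (-8)) / (3 - (-1)) = 9
h[3,6] = (202 - 28) / (6 - 3) = 58
h[-2,-1,3] = (9 - 14) / (3 - (-2)) = -1
h[-1,3,6] = (58 - 9) / (6 - (-1)) = 7
h[-2,-1,3,6] = (7 - (-1)) / (6 - (-2)) = 1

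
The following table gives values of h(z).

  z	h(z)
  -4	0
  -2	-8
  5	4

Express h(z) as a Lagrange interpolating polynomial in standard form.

Build the Lagrange basis polynomials:
L_0(z) = (z + 2)(z - 5) / [18] = (1/18)z^2 - (1/6)z - 5/9
L_1(z) = (z + 4)(z - 5) / [-14] = -(1/14)z^2 + (1/14)z + 10/7
L_2(z) = (z + 4)(z + 2) / [63] = (1/63)z^2 + (2/21)z + 8/63
h(z) = 0·L_0 + (-8)·L_1 + 4·L_2
  0·L_0(z) = 0
  (-8)·L_1(z) = (4/7)z^2 - (4/7)z - 80/7
  4·L_2(z) = (4/63)z^2 + (8/21)z + 32/63
Adding term by term: (40/63)z^2 - (4/21)z - 688/63

h(z) = (40/63)z^2 - (4/21)z - 688/63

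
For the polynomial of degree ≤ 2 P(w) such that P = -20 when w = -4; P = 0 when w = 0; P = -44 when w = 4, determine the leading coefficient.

The leading coefficient equals the top divided difference P[-4,0,4].
P[-4,0] = (0 - (-20)) / (0 - (-4)) = 5
P[0,4] = (-44 - 0) / (4 - 0) = -11
P[-4,0,4] = (-11 - 5) / (4 - (-4)) = -2

-2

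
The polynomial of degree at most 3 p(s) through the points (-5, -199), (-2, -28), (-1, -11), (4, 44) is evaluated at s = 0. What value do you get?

-4

L_0(0) = (2)·(1)·(-4)/[(-3)·(-4)·(-9)] = 2/27
L_1(0) = (5)·(1)·(-4)/[(3)·(-1)·(-6)] = -10/9
L_2(0) = (5)·(2)·(-4)/[(4)·(1)·(-5)] = 2
L_3(0) = (5)·(2)·(1)/[(9)·(6)·(5)] = 1/27
Sum: (-199)·(2/27) + (-28)·(-10/9) + (-11)·(2) + 44·(1/27) = -4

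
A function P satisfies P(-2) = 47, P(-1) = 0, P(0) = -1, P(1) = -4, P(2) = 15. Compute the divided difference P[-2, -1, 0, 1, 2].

3

P[-2,-1] = (0 - 47) / (-1 - (-2)) = -47
P[-1,0] = (-1 - 0) / (0 - (-1)) = -1
P[0,1] = (-4 - (-1)) / (1 - 0) = -3
P[1,2] = (15 - (-4)) / (2 - 1) = 19
P[-2,-1,0] = (-1 - (-47)) / (0 - (-2)) = 23
P[-1,0,1] = (-3 - (-1)) / (1 - (-1)) = -1
P[0,1,2] = (19 - (-3)) / (2 - 0) = 11
P[-2,-1,0,1] = (-1 - 23) / (1 - (-2)) = -8
P[-1,0,1,2] = (11 - (-1)) / (2 - (-1)) = 4
P[-2,-1,0,1,2] = (4 - (-8)) / (2 - (-2)) = 3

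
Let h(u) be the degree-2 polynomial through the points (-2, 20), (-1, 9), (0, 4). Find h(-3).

37

L_0(-3) = (-2)·(-3)/[(-1)·(-2)] = 3
L_1(-3) = (-1)·(-3)/[(1)·(-1)] = -3
L_2(-3) = (-1)·(-2)/[(2)·(1)] = 1
Sum: 20·(3) + 9·(-3) + 4·(1) = 37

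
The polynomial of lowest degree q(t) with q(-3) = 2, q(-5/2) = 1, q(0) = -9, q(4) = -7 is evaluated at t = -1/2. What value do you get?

-1241/182

L_0(-1/2) = (2)·(-1/2)·(-9/2)/[(-1/2)·(-3)·(-7)] = -3/7
L_1(-1/2) = (5/2)·(-1/2)·(-9/2)/[(1/2)·(-5/2)·(-13/2)] = 9/13
L_2(-1/2) = (5/2)·(2)·(-9/2)/[(3)·(5/2)·(-4)] = 3/4
L_3(-1/2) = (5/2)·(2)·(-1/2)/[(7)·(13/2)·(4)] = -5/364
Sum: 2·(-3/7) + 1·(9/13) + (-9)·(3/4) + (-7)·(-5/364) = -1241/182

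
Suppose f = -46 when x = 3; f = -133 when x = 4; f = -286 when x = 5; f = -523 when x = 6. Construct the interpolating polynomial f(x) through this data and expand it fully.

Build the Lagrange basis polynomials:
L_0(x) = (x - 4)(x - 5)(x - 6) / [-6] = -(1/6)x^3 + (5/2)x^2 - (37/3)x + 20
L_1(x) = (x - 3)(x - 5)(x - 6) / [2] = (1/2)x^3 - 7x^2 + (63/2)x - 45
L_2(x) = (x - 3)(x - 4)(x - 6) / [-2] = -(1/2)x^3 + (13/2)x^2 - 27x + 36
L_3(x) = (x - 3)(x - 4)(x - 5) / [6] = (1/6)x^3 - 2x^2 + (47/6)x - 10
f(x) = (-46)·L_0 + (-133)·L_1 + (-286)·L_2 + (-523)·L_3
  (-46)·L_0(x) = (23/3)x^3 - 115x^2 + (1702/3)x - 920
  (-133)·L_1(x) = -(133/2)x^3 + 931x^2 - (8379/2)x + 5985
  (-286)·L_2(x) = 143x^3 - 1859x^2 + 7722x - 10296
  (-523)·L_3(x) = -(523/6)x^3 + 1046x^2 - (24581/6)x + 5230
Adding term by term: -3x^3 + 3x^2 + 3x - 1

f(x) = -3x^3 + 3x^2 + 3x - 1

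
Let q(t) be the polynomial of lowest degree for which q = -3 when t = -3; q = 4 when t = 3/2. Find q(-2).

Evaluate each Lagrange basis at t = -2:
L_0(-2) = (-7/2)/[(-9/2)] = 7/9
L_1(-2) = (1)/[(9/2)] = 2/9
Sum: (-3)·(7/9) + 4·(2/9) = -13/9

-13/9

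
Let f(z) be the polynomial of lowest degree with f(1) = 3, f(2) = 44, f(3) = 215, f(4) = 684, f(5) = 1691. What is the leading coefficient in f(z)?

3

The leading coefficient equals the top divided difference f[1,2,3,4,5].
f[1,2] = (44 - 3) / (2 - 1) = 41
f[2,3] = (215 - 44) / (3 - 2) = 171
f[3,4] = (684 - 215) / (4 - 3) = 469
f[4,5] = (1691 - 684) / (5 - 4) = 1007
f[1,2,3] = (171 - 41) / (3 - 1) = 65
f[2,3,4] = (469 - 171) / (4 - 2) = 149
f[3,4,5] = (1007 - 469) / (5 - 3) = 269
f[1,2,3,4] = (149 - 65) / (4 - 1) = 28
f[2,3,4,5] = (269 - 149) / (5 - 2) = 40
f[1,2,3,4,5] = (40 - 28) / (5 - 1) = 3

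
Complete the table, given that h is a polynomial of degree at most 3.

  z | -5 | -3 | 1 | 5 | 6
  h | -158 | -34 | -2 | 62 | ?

128

The 4 known values determine h uniquely (degree ≤ 3).
Evaluate each Lagrange basis at z = 6:
L_0(6) = (9)·(5)·(1)/[(-2)·(-6)·(-10)] = -3/8
L_1(6) = (11)·(5)·(1)/[(2)·(-4)·(-8)] = 55/64
L_2(6) = (11)·(9)·(1)/[(6)·(4)·(-4)] = -33/32
L_3(6) = (11)·(9)·(5)/[(10)·(8)·(4)] = 99/64
Sum: (-158)·(-3/8) + (-34)·(55/64) + (-2)·(-33/32) + 62·(99/64) = 128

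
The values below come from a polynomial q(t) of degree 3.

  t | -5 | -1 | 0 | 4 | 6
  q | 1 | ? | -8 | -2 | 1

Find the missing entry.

The 4 known values determine q uniquely (degree ≤ 3).
L_0(-1) = (-1)·(-5)·(-7)/[(-5)·(-9)·(-11)] = 7/99
L_1(-1) = (4)·(-5)·(-7)/[(5)·(-4)·(-6)] = 7/6
L_2(-1) = (4)·(-1)·(-7)/[(9)·(4)·(-2)] = -7/18
L_3(-1) = (4)·(-1)·(-5)/[(11)·(6)·(2)] = 5/33
Sum: 1·(7/99) + (-8)·(7/6) + (-2)·(-7/18) + 1·(5/33) = -25/3

-25/3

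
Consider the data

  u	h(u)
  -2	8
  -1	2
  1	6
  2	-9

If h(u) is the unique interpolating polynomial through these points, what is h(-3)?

36

Evaluate each Lagrange basis at u = -3:
L_0(-3) = (-2)·(-4)·(-5)/[(-1)·(-3)·(-4)] = 10/3
L_1(-3) = (-1)·(-4)·(-5)/[(1)·(-2)·(-3)] = -10/3
L_2(-3) = (-1)·(-2)·(-5)/[(3)·(2)·(-1)] = 5/3
L_3(-3) = (-1)·(-2)·(-4)/[(4)·(3)·(1)] = -2/3
Sum: 8·(10/3) + 2·(-10/3) + 6·(5/3) + (-9)·(-2/3) = 36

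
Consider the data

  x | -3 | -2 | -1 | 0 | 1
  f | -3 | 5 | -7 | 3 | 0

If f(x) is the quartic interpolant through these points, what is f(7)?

L_0(7) = (9)·(8)·(7)·(6)/[(-1)·(-2)·(-3)·(-4)] = 126
L_1(7) = (10)·(8)·(7)·(6)/[(1)·(-1)·(-2)·(-3)] = -560
L_2(7) = (10)·(9)·(7)·(6)/[(2)·(1)·(-1)·(-2)] = 945
L_3(7) = (10)·(9)·(8)·(6)/[(3)·(2)·(1)·(-1)] = -720
L_4(7) = (10)·(9)·(8)·(7)/[(4)·(3)·(2)·(1)] = 210
Sum: (-3)·(126) + 5·(-560) + (-7)·(945) + 3·(-720) + 0 = -11953

-11953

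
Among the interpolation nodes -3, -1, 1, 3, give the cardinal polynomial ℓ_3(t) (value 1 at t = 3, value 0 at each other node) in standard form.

ℓ_3(t) = (t + 3)(t + 1)(t - 1) / [(6)·(4)·(2)]
       = (t^3 + 3t^2 - t - 3) / (48)

ℓ_3(t) = (1/48)t^3 + (1/16)t^2 - (1/48)t - 1/16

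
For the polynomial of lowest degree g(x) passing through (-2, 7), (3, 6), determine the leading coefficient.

-1/5

Build the Lagrange basis polynomials:
L_0(x) = (x - 3) / [-5] = -(1/5)x + 3/5
L_1(x) = (x + 2) / [5] = (1/5)x + 2/5
g(x) = 7·L_0 + 6·L_1
Only the coefficient of x is needed; take it from each L_i and combine:
7·(-1/5) + 6·(1/5) = -1/5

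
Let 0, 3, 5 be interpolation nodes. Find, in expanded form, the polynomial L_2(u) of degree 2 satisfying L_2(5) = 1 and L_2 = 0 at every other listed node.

L_2(u) = (1/10)u^2 - (3/10)u

L_2(u) = u(u - 3) / [(5)·(2)]
       = (u^2 - 3u) / (10)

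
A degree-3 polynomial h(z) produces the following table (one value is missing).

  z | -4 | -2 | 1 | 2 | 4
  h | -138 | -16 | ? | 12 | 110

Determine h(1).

2

The 4 known values determine h uniquely (degree ≤ 3).
Evaluate each Lagrange basis at z = 1:
L_0(1) = (3)·(-1)·(-3)/[(-2)·(-6)·(-8)] = -3/32
L_1(1) = (5)·(-1)·(-3)/[(2)·(-4)·(-6)] = 5/16
L_2(1) = (5)·(3)·(-3)/[(6)·(4)·(-2)] = 15/16
L_3(1) = (5)·(3)·(-1)/[(8)·(6)·(2)] = -5/32
Sum: (-138)·(-3/32) + (-16)·(5/16) + 12·(15/16) + 110·(-5/32) = 2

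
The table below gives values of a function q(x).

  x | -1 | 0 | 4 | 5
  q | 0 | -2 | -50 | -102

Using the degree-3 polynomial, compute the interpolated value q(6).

Using Newton's divided-difference form:
q[-1,0] = (-2 - 0) / (0 - (-1)) = -2
q[0,4] = (-50 - (-2)) / (4 - 0) = -12
q[4,5] = (-102 - (-50)) / (5 - 4) = -52
q[-1,0,4] = (-12 - (-2)) / (4 - (-1)) = -2
q[0,4,5] = (-52 - (-12)) / (5 - 0) = -8
q[-1,0,4,5] = (-8 - (-2)) / (5 - (-1)) = -1
q(6) = 0 + (-2)·(7) + (-2)·(7)·(6) + (-1)·(7)·(6)·(2) = -182

-182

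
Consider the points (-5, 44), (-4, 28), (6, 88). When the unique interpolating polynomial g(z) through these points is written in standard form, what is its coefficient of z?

Build the Lagrange basis polynomials:
L_0(z) = (z + 4)(z - 6) / [11] = (1/11)z^2 - (2/11)z - 24/11
L_1(z) = (z + 5)(z - 6) / [-10] = -(1/10)z^2 + (1/10)z + 3
L_2(z) = (z + 5)(z + 4) / [110] = (1/110)z^2 + (9/110)z + 2/11
g(z) = 44·L_0 + 28·L_1 + 88·L_2
Only the coefficient of z is needed; take it from each L_i and combine:
44·(-2/11) + 28·(1/10) + 88·(9/110) = 2

2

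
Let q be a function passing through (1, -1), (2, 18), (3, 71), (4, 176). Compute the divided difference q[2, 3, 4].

q[2,3] = (71 - 18) / (3 - 2) = 53
q[3,4] = (176 - 71) / (4 - 3) = 105
q[2,3,4] = (105 - 53) / (4 - 2) = 26

26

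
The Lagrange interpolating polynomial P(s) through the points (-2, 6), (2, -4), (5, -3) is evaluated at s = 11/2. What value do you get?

-17/8

Evaluate each Lagrange basis at s = 11/2:
L_0(11/2) = (7/2)·(1/2)/[(-4)·(-7)] = 1/16
L_1(11/2) = (15/2)·(1/2)/[(4)·(-3)] = -5/16
L_2(11/2) = (15/2)·(7/2)/[(7)·(3)] = 5/4
Sum: 6·(1/16) + (-4)·(-5/16) + (-3)·(5/4) = -17/8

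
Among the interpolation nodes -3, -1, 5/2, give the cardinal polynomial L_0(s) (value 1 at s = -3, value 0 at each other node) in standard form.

L_0(s) = (s + 1)(s - 5/2) / [(-2)·(-11/2)]
       = (s^2 - (3/2)s - 5/2) / (11)

L_0(s) = (1/11)s^2 - (3/22)s - 5/22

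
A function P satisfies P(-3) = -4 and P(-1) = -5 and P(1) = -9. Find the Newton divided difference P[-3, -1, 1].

P[-3,-1] = (-5 - (-4)) / (-1 - (-3)) = -1/2
P[-1,1] = (-9 - (-5)) / (1 - (-1)) = -2
P[-3,-1,1] = (-2 - (-1/2)) / (1 - (-3)) = -3/8

-3/8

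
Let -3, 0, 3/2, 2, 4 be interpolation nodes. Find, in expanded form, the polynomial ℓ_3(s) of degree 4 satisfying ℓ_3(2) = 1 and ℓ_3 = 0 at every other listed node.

ℓ_3(s) = (s + 3)s(s - 3/2)(s - 4) / [(5)·(2)·(1/2)·(-2)]
       = (s^4 - (5/2)s^3 - (21/2)s^2 + 18s) / (-10)

ℓ_3(s) = -(1/10)s^4 + (1/4)s^3 + (21/20)s^2 - (9/5)s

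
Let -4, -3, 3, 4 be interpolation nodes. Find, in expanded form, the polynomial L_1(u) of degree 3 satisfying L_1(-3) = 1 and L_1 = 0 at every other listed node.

L_1(u) = (1/42)u^3 - (1/14)u^2 - (8/21)u + 8/7

L_1(u) = (u + 4)(u - 3)(u - 4) / [(1)·(-6)·(-7)]
       = (u^3 - 3u^2 - 16u + 48) / (42)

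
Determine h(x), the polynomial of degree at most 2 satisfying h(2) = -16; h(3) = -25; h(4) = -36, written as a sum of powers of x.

h(x) = -x^2 - 4x - 4

Build the Lagrange basis polynomials:
L_0(x) = (x - 3)(x - 4) / [2] = (1/2)x^2 - (7/2)x + 6
L_1(x) = (x - 2)(x - 4) / [-1] = -x^2 + 6x - 8
L_2(x) = (x - 2)(x - 3) / [2] = (1/2)x^2 - (5/2)x + 3
h(x) = (-16)·L_0 + (-25)·L_1 + (-36)·L_2
  (-16)·L_0(x) = -8x^2 + 56x - 96
  (-25)·L_1(x) = 25x^2 - 150x + 200
  (-36)·L_2(x) = -18x^2 + 90x - 108
Adding term by term: -x^2 - 4x - 4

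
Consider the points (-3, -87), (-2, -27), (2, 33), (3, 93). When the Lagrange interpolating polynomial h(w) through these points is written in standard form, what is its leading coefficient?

The leading coefficient equals the top divided difference h[-3,-2,2,3].
h[-3,-2] = (-27 - (-87)) / (-2 - (-3)) = 60
h[-2,2] = (33 - (-27)) / (2 - (-2)) = 15
h[2,3] = (93 - 33) / (3 - 2) = 60
h[-3,-2,2] = (15 - 60) / (2 - (-3)) = -9
h[-2,2,3] = (60 - 15) / (3 - (-2)) = 9
h[-3,-2,2,3] = (9 - (-9)) / (3 - (-3)) = 3

3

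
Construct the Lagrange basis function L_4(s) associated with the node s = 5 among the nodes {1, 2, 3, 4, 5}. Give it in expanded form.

L_4(s) = (s - 1)(s - 2)(s - 3)(s - 4) / [(4)·(3)·(2)·(1)]
       = (s^4 - 10s^3 + 35s^2 - 50s + 24) / (24)

L_4(s) = (1/24)s^4 - (5/12)s^3 + (35/24)s^2 - (25/12)s + 1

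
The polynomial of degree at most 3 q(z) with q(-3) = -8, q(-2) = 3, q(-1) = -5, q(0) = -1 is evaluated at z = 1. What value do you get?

46

L_0(1) = (3)·(2)·(1)/[(-1)·(-2)·(-3)] = -1
L_1(1) = (4)·(2)·(1)/[(1)·(-1)·(-2)] = 4
L_2(1) = (4)·(3)·(1)/[(2)·(1)·(-1)] = -6
L_3(1) = (4)·(3)·(2)/[(3)·(2)·(1)] = 4
Sum: (-8)·(-1) + 3·(4) + (-5)·(-6) + (-1)·(4) = 46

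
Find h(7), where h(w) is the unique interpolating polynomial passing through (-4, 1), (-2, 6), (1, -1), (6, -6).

3/25

Evaluate each Lagrange basis at w = 7:
L_0(7) = (9)·(6)·(1)/[(-2)·(-5)·(-10)] = -27/50
L_1(7) = (11)·(6)·(1)/[(2)·(-3)·(-8)] = 11/8
L_2(7) = (11)·(9)·(1)/[(5)·(3)·(-5)] = -33/25
L_3(7) = (11)·(9)·(6)/[(10)·(8)·(5)] = 297/200
Sum: 1·(-27/50) + 6·(11/8) + (-1)·(-33/25) + (-6)·(297/200) = 3/25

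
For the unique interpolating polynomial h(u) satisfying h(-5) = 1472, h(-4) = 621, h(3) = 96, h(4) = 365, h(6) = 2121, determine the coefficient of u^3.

-2

Build the Lagrange basis polynomials:
L_0(u) = (u + 4)(u - 3)(u - 4)(u - 6) / [792] = (1/792)u^4 - (1/88)u^3 + (1/396)u^2 + (2/11)u - 4/11
L_1(u) = (u + 5)(u - 3)(u - 4)(u - 6) / [-560] = -(1/560)u^4 + (1/70)u^3 + (11/560)u^2 - (99/280)u + 9/14
L_2(u) = (u + 5)(u + 4)(u - 4)(u - 6) / [168] = (1/168)u^4 - (1/168)u^3 - (23/84)u^2 + (2/21)u + 20/7
L_3(u) = (u + 5)(u + 4)(u - 3)(u - 6) / [-144] = -(1/144)u^4 + (43/144)u^2 + (1/8)u - 5/2
L_4(u) = (u + 5)(u + 4)(u - 3)(u - 4) / [660] = (1/660)u^4 + (1/330)u^3 - (31/660)u^2 - (8/165)u + 4/11
h(u) = 1472·L_0 + 621·L_1 + 96·L_2 + 365·L_3 + 2121·L_4
Only the coefficient of u^3 is needed; take it from each L_i and combine:
1472·(-1/88) + 621·(1/70) + 96·(-1/168) + 365·(0) + 2121·(1/330) = -2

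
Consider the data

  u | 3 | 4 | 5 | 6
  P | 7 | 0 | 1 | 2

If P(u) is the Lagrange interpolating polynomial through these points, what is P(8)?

Evaluate each Lagrange basis at u = 8:
L_0(8) = (4)·(3)·(2)/[(-1)·(-2)·(-3)] = -4
L_1(8) = (5)·(3)·(2)/[(1)·(-1)·(-2)] = 15
L_2(8) = (5)·(4)·(2)/[(2)·(1)·(-1)] = -20
L_3(8) = (5)·(4)·(3)/[(3)·(2)·(1)] = 10
Sum: 7·(-4) + 0 + 1·(-20) + 2·(10) = -28

-28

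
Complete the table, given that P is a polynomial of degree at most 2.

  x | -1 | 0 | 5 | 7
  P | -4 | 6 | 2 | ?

The 3 known values determine P uniquely (degree ≤ 2).
Evaluate each Lagrange basis at x = 7:
L_0(7) = (7)·(2)/[(-1)·(-6)] = 7/3
L_1(7) = (8)·(2)/[(1)·(-5)] = -16/5
L_2(7) = (8)·(7)/[(6)·(5)] = 28/15
Sum: (-4)·(7/3) + 6·(-16/5) + 2·(28/15) = -124/5

-124/5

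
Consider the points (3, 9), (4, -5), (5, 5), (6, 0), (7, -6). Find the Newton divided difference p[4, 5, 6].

-15/2

p[4,5] = (5 - (-5)) / (5 - 4) = 10
p[5,6] = (0 - 5) / (6 - 5) = -5
p[4,5,6] = (-5 - 10) / (6 - 4) = -15/2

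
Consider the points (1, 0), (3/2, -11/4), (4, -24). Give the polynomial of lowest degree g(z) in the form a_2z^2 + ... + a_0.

g(z) = -z^2 - 3z + 4

Build the Lagrange basis polynomials:
L_0(z) = (z - 3/2)(z - 4) / [3/2] = (2/3)z^2 - (11/3)z + 4
L_1(z) = (z - 1)(z - 4) / [-5/4] = -(4/5)z^2 + 4z - 16/5
L_2(z) = (z - 1)(z - 3/2) / [15/2] = (2/15)z^2 - (1/3)z + 1/5
g(z) = 0·L_0 + (-11/4)·L_1 + (-24)·L_2
  0·L_0(z) = 0
  (-11/4)·L_1(z) = (11/5)z^2 - 11z + 44/5
  (-24)·L_2(z) = -(16/5)z^2 + 8z - 24/5
Adding term by term: -z^2 - 3z + 4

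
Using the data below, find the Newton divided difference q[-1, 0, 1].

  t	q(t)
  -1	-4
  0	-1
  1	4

1

q[-1,0] = (-1 - (-4)) / (0 - (-1)) = 3
q[0,1] = (4 - (-1)) / (1 - 0) = 5
q[-1,0,1] = (5 - 3) / (1 - (-1)) = 1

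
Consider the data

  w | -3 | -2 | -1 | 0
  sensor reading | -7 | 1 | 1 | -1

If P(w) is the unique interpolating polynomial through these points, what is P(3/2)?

43/8

Evaluate each Lagrange basis at w = 3/2:
L_0(3/2) = (7/2)·(5/2)·(3/2)/[(-1)·(-2)·(-3)] = -35/16
L_1(3/2) = (9/2)·(5/2)·(3/2)/[(1)·(-1)·(-2)] = 135/16
L_2(3/2) = (9/2)·(7/2)·(3/2)/[(2)·(1)·(-1)] = -189/16
L_3(3/2) = (9/2)·(7/2)·(5/2)/[(3)·(2)·(1)] = 105/16
Sum: (-7)·(-35/16) + 1·(135/16) + 1·(-189/16) + (-1)·(105/16) = 43/8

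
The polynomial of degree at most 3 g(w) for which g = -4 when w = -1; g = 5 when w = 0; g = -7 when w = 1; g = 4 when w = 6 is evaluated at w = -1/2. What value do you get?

Using Newton's divided-difference form:
g[-1,0] = (5 - (-4)) / (0 - (-1)) = 9
g[0,1] = (-7 - 5) / (1 - 0) = -12
g[1,6] = (4 - (-7)) / (6 - 1) = 11/5
g[-1,0,1] = (-12 - 9) / (1 - (-1)) = -21/2
g[0,1,6] = (11/5 - (-12)) / (6 - 0) = 71/30
g[-1,0,1,6] = (71/30 - (-21/2)) / (6 - (-1)) = 193/105
g(-1/2) = -4 + 9·(1/2) + (-21/2)·(1/2)·(-1/2) + (193/105)·(1/2)·(-1/2)·(-3/2) = 267/70

267/70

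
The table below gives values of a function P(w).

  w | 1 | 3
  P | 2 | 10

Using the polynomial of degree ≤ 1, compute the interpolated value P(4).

Evaluate each Lagrange basis at w = 4:
L_0(4) = (1)/[(-2)] = -1/2
L_1(4) = (3)/[(2)] = 3/2
Sum: 2·(-1/2) + 10·(3/2) = 14

14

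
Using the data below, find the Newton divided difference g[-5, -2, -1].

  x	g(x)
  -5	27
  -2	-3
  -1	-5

g[-5,-2] = (-3 - 27) / (-2 - (-5)) = -10
g[-2,-1] = (-5 - (-3)) / (-1 - (-2)) = -2
g[-5,-2,-1] = (-2 - (-10)) / (-1 - (-5)) = 2

2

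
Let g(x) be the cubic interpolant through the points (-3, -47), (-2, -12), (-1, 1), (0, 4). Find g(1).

9

Using Newton's divided-difference form:
g[-3,-2] = (-12 - (-47)) / (-2 - (-3)) = 35
g[-2,-1] = (1 - (-12)) / (-1 - (-2)) = 13
g[-1,0] = (4 - 1) / (0 - (-1)) = 3
g[-3,-2,-1] = (13 - 35) / (-1 - (-3)) = -11
g[-2,-1,0] = (3 - 13) / (0 - (-2)) = -5
g[-3,-2,-1,0] = (-5 - (-11)) / (0 - (-3)) = 2
g(1) = -47 + 35·(4) + (-11)·(4)·(3) + 2·(4)·(3)·(2) = 9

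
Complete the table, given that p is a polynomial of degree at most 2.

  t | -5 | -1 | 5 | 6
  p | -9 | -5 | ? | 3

The 3 known values determine p uniquely (degree ≤ 2).
Evaluate each Lagrange basis at t = 5:
L_0(5) = (6)·(-1)/[(-4)·(-11)] = -3/22
L_1(5) = (10)·(-1)/[(4)·(-7)] = 5/14
L_2(5) = (10)·(6)/[(11)·(7)] = 60/77
Sum: (-9)·(-3/22) + (-5)·(5/14) + 3·(60/77) = 137/77

137/77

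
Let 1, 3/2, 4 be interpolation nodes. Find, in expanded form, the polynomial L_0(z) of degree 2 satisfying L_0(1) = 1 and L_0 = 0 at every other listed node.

L_0(z) = (z - 3/2)(z - 4) / [(-1/2)·(-3)]
       = (z^2 - (11/2)z + 6) / (3/2)

L_0(z) = (2/3)z^2 - (11/3)z + 4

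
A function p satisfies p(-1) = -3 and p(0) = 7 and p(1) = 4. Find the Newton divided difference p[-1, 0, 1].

p[-1,0] = (7 - (-3)) / (0 - (-1)) = 10
p[0,1] = (4 - 7) / (1 - 0) = -3
p[-1,0,1] = (-3 - 10) / (1 - (-1)) = -13/2

-13/2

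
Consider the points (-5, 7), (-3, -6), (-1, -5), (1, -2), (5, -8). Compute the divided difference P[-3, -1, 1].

P[-3,-1] = (-5 - (-6)) / (-1 - (-3)) = 1/2
P[-1,1] = (-2 - (-5)) / (1 - (-1)) = 3/2
P[-3,-1,1] = (3/2 - 1/2) / (1 - (-3)) = 1/4

1/4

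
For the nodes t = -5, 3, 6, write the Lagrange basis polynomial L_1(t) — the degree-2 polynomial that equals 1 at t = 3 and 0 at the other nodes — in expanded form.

L_1(t) = (t + 5)(t - 6) / [(8)·(-3)]
       = (t^2 - t - 30) / (-24)

L_1(t) = -(1/24)t^2 + (1/24)t + 5/4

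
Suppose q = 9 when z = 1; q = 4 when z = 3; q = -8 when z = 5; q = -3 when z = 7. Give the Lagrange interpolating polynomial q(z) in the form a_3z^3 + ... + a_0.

Build the Lagrange basis polynomials:
L_0(z) = (z - 3)(z - 5)(z - 7) / [-48] = -(1/48)z^3 + (5/16)z^2 - (71/48)z + 35/16
L_1(z) = (z - 1)(z - 5)(z - 7) / [16] = (1/16)z^3 - (13/16)z^2 + (47/16)z - 35/16
L_2(z) = (z - 1)(z - 3)(z - 7) / [-16] = -(1/16)z^3 + (11/16)z^2 - (31/16)z + 21/16
L_3(z) = (z - 1)(z - 3)(z - 5) / [48] = (1/48)z^3 - (3/16)z^2 + (23/48)z - 5/16
q(z) = 9·L_0 + 4·L_1 + (-8)·L_2 + (-3)·L_3
  9·L_0(z) = -(3/16)z^3 + (45/16)z^2 - (213/16)z + 315/16
  4·L_1(z) = (1/4)z^3 - (13/4)z^2 + (47/4)z - 35/4
  (-8)·L_2(z) = (1/2)z^3 - (11/2)z^2 + (31/2)z - 21/2
  (-3)·L_3(z) = -(1/16)z^3 + (9/16)z^2 - (23/16)z + 15/16
Adding term by term: (1/2)z^3 - (43/8)z^2 + (25/2)z + 11/8

q(z) = (1/2)z^3 - (43/8)z^2 + (25/2)z + 11/8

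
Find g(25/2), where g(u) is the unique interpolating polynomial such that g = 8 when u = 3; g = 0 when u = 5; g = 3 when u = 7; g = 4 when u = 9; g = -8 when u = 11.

L_0(25/2) = (15/2)·(11/2)·(7/2)·(3/2)/[(-2)·(-4)·(-6)·(-8)] = 1155/2048
L_1(25/2) = (19/2)·(11/2)·(7/2)·(3/2)/[(2)·(-2)·(-4)·(-6)] = -1463/512
L_2(25/2) = (19/2)·(15/2)·(7/2)·(3/2)/[(4)·(2)·(-2)·(-4)] = 5985/1024
L_3(25/2) = (19/2)·(15/2)·(11/2)·(3/2)/[(6)·(4)·(2)·(-2)] = -3135/512
L_4(25/2) = (19/2)·(15/2)·(11/2)·(7/2)/[(8)·(6)·(4)·(2)] = 7315/2048
Sum: 8·(1155/2048) + 0 + 3·(5985/1024) + 4·(-3135/512) + (-8)·(7315/2048) = -31765/1024

-31765/1024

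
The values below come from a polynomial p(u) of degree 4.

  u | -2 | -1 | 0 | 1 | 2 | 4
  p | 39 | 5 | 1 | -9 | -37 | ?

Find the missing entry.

The 5 known values determine p uniquely (degree ≤ 4).
Evaluate each Lagrange basis at u = 4:
L_0(4) = (5)·(4)·(3)·(2)/[(-1)·(-2)·(-3)·(-4)] = 5
L_1(4) = (6)·(4)·(3)·(2)/[(1)·(-1)·(-2)·(-3)] = -24
L_2(4) = (6)·(5)·(3)·(2)/[(2)·(1)·(-1)·(-2)] = 45
L_3(4) = (6)·(5)·(4)·(2)/[(3)·(2)·(1)·(-1)] = -40
L_4(4) = (6)·(5)·(4)·(3)/[(4)·(3)·(2)·(1)] = 15
Sum: 39·(5) + 5·(-24) + 1·(45) + (-9)·(-40) + (-37)·(15) = -75

-75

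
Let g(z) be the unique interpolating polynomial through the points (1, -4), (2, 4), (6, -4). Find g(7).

Evaluate each Lagrange basis at z = 7:
L_0(7) = (5)·(1)/[(-1)·(-5)] = 1
L_1(7) = (6)·(1)/[(1)·(-4)] = -3/2
L_2(7) = (6)·(5)/[(5)·(4)] = 3/2
Sum: (-4)·(1) + 4·(-3/2) + (-4)·(3/2) = -16

-16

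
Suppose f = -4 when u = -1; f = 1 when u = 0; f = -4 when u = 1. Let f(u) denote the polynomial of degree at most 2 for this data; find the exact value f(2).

-19

L_0(2) = (2)·(1)/[(-1)·(-2)] = 1
L_1(2) = (3)·(1)/[(1)·(-1)] = -3
L_2(2) = (3)·(2)/[(2)·(1)] = 3
Sum: (-4)·(1) + 1·(-3) + (-4)·(3) = -19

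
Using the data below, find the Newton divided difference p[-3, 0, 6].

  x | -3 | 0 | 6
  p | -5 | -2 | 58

1

p[-3,0] = (-2 - (-5)) / (0 - (-3)) = 1
p[0,6] = (58 - (-2)) / (6 - 0) = 10
p[-3,0,6] = (10 - 1) / (6 - (-3)) = 1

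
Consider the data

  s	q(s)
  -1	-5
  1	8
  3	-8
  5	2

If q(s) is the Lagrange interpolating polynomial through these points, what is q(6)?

543/16

L_0(6) = (5)·(3)·(1)/[(-2)·(-4)·(-6)] = -5/16
L_1(6) = (7)·(3)·(1)/[(2)·(-2)·(-4)] = 21/16
L_2(6) = (7)·(5)·(1)/[(4)·(2)·(-2)] = -35/16
L_3(6) = (7)·(5)·(3)/[(6)·(4)·(2)] = 35/16
Sum: (-5)·(-5/16) + 8·(21/16) + (-8)·(-35/16) + 2·(35/16) = 543/16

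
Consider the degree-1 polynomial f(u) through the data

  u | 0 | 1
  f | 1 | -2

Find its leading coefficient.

-3

Build the Lagrange basis polynomials:
L_0(u) = (u - 1) / [-1] = -u + 1
L_1(u) = u / [1] = u
f(u) = 1·L_0 + (-2)·L_1
Only the coefficient of u is needed; take it from each L_i and combine:
1·(-1) + (-2)·(1) = -3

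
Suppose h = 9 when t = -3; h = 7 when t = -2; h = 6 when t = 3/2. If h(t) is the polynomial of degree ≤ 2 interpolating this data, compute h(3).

Using Newton's divided-difference form:
h[-3,-2] = (7 - 9) / (-2 - (-3)) = -2
h[-2,3/2] = (6 - 7) / (3/2 - (-2)) = -2/7
h[-3,-2,3/2] = (-2/7 - (-2)) / (3/2 - (-3)) = 8/21
h(3) = 9 + (-2)·(6) + (8/21)·(6)·(5) = 59/7

59/7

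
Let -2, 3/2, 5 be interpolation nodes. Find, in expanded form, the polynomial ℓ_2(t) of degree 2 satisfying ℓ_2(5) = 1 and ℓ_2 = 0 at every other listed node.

ℓ_2(t) = (2/49)t^2 + (1/49)t - 6/49

ℓ_2(t) = (t + 2)(t - 3/2) / [(7)·(7/2)]
       = (t^2 + (1/2)t - 3) / (49/2)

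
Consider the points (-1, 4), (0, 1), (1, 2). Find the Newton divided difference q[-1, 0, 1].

2

q[-1,0] = (1 - 4) / (0 - (-1)) = -3
q[0,1] = (2 - 1) / (1 - 0) = 1
q[-1,0,1] = (1 - (-3)) / (1 - (-1)) = 2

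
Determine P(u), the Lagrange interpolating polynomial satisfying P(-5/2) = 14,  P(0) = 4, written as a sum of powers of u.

P(u) = -4u + 4

Build the Lagrange basis polynomials:
L_0(u) = u / [-5/2] = -(2/5)u
L_1(u) = (u + 5/2) / [5/2] = (2/5)u + 1
P(u) = 14·L_0 + 4·L_1
  14·L_0(u) = -(28/5)u
  4·L_1(u) = (8/5)u + 4
Adding term by term: -4u + 4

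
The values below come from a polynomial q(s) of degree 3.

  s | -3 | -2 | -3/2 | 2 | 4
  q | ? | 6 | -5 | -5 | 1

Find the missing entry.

3735/88

The 4 known values determine q uniquely (degree ≤ 3).
Evaluate each Lagrange basis at s = -3:
L_0(-3) = (-3/2)·(-5)·(-7)/[(-1/2)·(-4)·(-6)] = 35/8
L_1(-3) = (-1)·(-5)·(-7)/[(1/2)·(-7/2)·(-11/2)] = -40/11
L_2(-3) = (-1)·(-3/2)·(-7)/[(4)·(7/2)·(-2)] = 3/8
L_3(-3) = (-1)·(-3/2)·(-5)/[(6)·(11/2)·(2)] = -5/44
Sum: 6·(35/8) + (-5)·(-40/11) + (-5)·(3/8) + 1·(-5/44) = 3735/88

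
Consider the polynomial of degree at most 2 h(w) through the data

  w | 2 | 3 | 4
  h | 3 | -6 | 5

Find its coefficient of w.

Build the Lagrange basis polynomials:
L_0(w) = (w - 3)(w - 4) / [2] = (1/2)w^2 - (7/2)w + 6
L_1(w) = (w - 2)(w - 4) / [-1] = -w^2 + 6w - 8
L_2(w) = (w - 2)(w - 3) / [2] = (1/2)w^2 - (5/2)w + 3
h(w) = 3·L_0 + (-6)·L_1 + 5·L_2
Only the coefficient of w is needed; take it from each L_i and combine:
3·(-7/2) + (-6)·(6) + 5·(-5/2) = -59

-59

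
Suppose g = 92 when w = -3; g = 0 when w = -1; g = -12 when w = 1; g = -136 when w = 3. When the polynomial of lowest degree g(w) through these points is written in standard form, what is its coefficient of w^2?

-2

L_0(w) = (w + 1)(w - 1)(w - 3) / [-48] = -(1/48)w^3 + (1/16)w^2 + (1/48)w - 1/16
L_1(w) = (w + 3)(w - 1)(w - 3) / [16] = (1/16)w^3 - (1/16)w^2 - (9/16)w + 9/16
L_2(w) = (w + 3)(w + 1)(w - 3) / [-16] = -(1/16)w^3 - (1/16)w^2 + (9/16)w + 9/16
L_3(w) = (w + 3)(w + 1)(w - 1) / [48] = (1/48)w^3 + (1/16)w^2 - (1/48)w - 1/16
g(w) = 92·L_0 + 0·L_1 + (-12)·L_2 + (-136)·L_3
Only the coefficient of w^2 is needed; take it from each L_i and combine:
92·(1/16) + 0·(-1/16) + (-12)·(-1/16) + (-136)·(1/16) = -2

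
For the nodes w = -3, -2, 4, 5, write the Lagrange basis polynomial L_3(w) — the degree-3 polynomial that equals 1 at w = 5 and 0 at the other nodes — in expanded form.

L_3(w) = (1/56)w^3 + (1/56)w^2 - (1/4)w - 3/7

L_3(w) = (w + 3)(w + 2)(w - 4) / [(8)·(7)·(1)]
       = (w^3 + w^2 - 14w - 24) / (56)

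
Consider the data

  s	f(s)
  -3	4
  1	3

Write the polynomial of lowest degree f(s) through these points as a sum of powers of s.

Build the Lagrange basis polynomials:
L_0(s) = (s - 1) / [-4] = -(1/4)s + 1/4
L_1(s) = (s + 3) / [4] = (1/4)s + 3/4
f(s) = 4·L_0 + 3·L_1
  4·L_0(s) = -s + 1
  3·L_1(s) = (3/4)s + 9/4
Adding term by term: -(1/4)s + 13/4

f(s) = -(1/4)s + 13/4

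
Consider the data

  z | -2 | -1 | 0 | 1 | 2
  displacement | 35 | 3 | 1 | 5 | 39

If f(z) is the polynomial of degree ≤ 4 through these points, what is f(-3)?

169

Using Newton's divided-difference form:
f[-2,-1] = (3 - 35) / (-1 - (-2)) = -32
f[-1,0] = (1 - 3) / (0 - (-1)) = -2
f[0,1] = (5 - 1) / (1 - 0) = 4
f[1,2] = (39 - 5) / (2 - 1) = 34
f[-2,-1,0] = (-2 - (-32)) / (0 - (-2)) = 15
f[-1,0,1] = (4 - (-2)) / (1 - (-1)) = 3
f[0,1,2] = (34 - 4) / (2 - 0) = 15
f[-2,-1,0,1] = (3 - 15) / (1 - (-2)) = -4
f[-1,0,1,2] = (15 - 3) / (2 - (-1)) = 4
f[-2,-1,0,1,2] = (4 - (-4)) / (2 - (-2)) = 2
f(-3) = 35 + (-32)·(-1) + 15·(-1)·(-2) + (-4)·(-1)·(-2)·(-3) + 2·(-1)·(-2)·(-3)·(-4) = 169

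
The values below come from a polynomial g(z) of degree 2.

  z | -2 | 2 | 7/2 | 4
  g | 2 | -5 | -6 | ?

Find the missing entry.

The 3 known values determine g uniquely (degree ≤ 2).
Evaluate each Lagrange basis at z = 4:
L_0(4) = (2)·(1/2)/[(-4)·(-11/2)] = 1/22
L_1(4) = (6)·(1/2)/[(4)·(-3/2)] = -1/2
L_2(4) = (6)·(2)/[(11/2)·(3/2)] = 16/11
Sum: 2·(1/22) + (-5)·(-1/2) + (-6)·(16/11) = -135/22

-135/22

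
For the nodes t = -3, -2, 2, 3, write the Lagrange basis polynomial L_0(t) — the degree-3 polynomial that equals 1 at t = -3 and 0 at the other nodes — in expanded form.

L_0(t) = -(1/30)t^3 + (1/10)t^2 + (2/15)t - 2/5

L_0(t) = (t + 2)(t - 2)(t - 3) / [(-1)·(-5)·(-6)]
       = (t^3 - 3t^2 - 4t + 12) / (-30)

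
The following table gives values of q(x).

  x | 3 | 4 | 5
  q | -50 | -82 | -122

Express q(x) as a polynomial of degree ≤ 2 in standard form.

Newton's divided differences:
q[3,4] = (-82 - (-50)) / (4 - 3) = -32
q[4,5] = (-122 - (-82)) / (5 - 4) = -40
q[3,4,5] = (-40 - (-32)) / (5 - 3) = -4
q(x) = -50 + (-32)·(x - 3) + (-4)·(x - 3)(x - 4)
Expanding: q(x) = -4x^2 - 4x - 2

q(x) = -4x^2 - 4x - 2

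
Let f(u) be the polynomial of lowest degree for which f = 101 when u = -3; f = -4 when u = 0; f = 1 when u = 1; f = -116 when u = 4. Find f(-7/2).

1277/8

Using Newton's divided-difference form:
f[-3,0] = (-4 - 101) / (0 - (-3)) = -35
f[0,1] = (1 - (-4)) / (1 - 0) = 5
f[1,4] = (-116 - 1) / (4 - 1) = -39
f[-3,0,1] = (5 - (-35)) / (1 - (-3)) = 10
f[0,1,4] = (-39 - 5) / (4 - 0) = -11
f[-3,0,1,4] = (-11 - 10) / (4 - (-3)) = -3
f(-7/2) = 101 + (-35)·(-1/2) + 10·(-1/2)·(-7/2) + (-3)·(-1/2)·(-7/2)·(-9/2) = 1277/8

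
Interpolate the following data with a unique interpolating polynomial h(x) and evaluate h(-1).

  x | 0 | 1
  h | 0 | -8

8

L_0(-1) = (-2)/[(-1)] = 2
L_1(-1) = (-1)/[(1)] = -1
Sum: 0 + (-8)·(-1) = 8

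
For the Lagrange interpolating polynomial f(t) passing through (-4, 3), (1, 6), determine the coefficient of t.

3/5

Build the Lagrange basis polynomials:
L_0(t) = (t - 1) / [-5] = -(1/5)t + 1/5
L_1(t) = (t + 4) / [5] = (1/5)t + 4/5
f(t) = 3·L_0 + 6·L_1
Only the coefficient of t is needed; take it from each L_i and combine:
3·(-1/5) + 6·(1/5) = 3/5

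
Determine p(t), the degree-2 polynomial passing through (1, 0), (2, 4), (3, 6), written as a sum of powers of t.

Build the Lagrange basis polynomials:
L_0(t) = (t - 2)(t - 3) / [2] = (1/2)t^2 - (5/2)t + 3
L_1(t) = (t - 1)(t - 3) / [-1] = -t^2 + 4t - 3
L_2(t) = (t - 1)(t - 2) / [2] = (1/2)t^2 - (3/2)t + 1
p(t) = 0·L_0 + 4·L_1 + 6·L_2
  0·L_0(t) = 0
  4·L_1(t) = -4t^2 + 16t - 12
  6·L_2(t) = 3t^2 - 9t + 6
Adding term by term: -t^2 + 7t - 6

p(t) = -t^2 + 7t - 6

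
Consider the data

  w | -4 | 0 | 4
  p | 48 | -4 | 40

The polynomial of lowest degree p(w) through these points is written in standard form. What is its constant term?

Build the Lagrange basis polynomials:
L_0(w) = w(w - 4) / [32] = (1/32)w^2 - (1/8)w
L_1(w) = (w + 4)(w - 4) / [-16] = -(1/16)w^2 + 1
L_2(w) = (w + 4)w / [32] = (1/32)w^2 + (1/8)w
p(w) = 48·L_0 + (-4)·L_1 + 40·L_2
Only the constant term is needed; take it from each L_i and combine:
48·(0) + (-4)·(1) + 40·(0) = -4

-4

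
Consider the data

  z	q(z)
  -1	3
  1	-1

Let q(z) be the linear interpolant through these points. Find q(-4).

9

Evaluate each Lagrange basis at z = -4:
L_0(-4) = (-5)/[(-2)] = 5/2
L_1(-4) = (-3)/[(2)] = -3/2
Sum: 3·(5/2) + (-1)·(-3/2) = 9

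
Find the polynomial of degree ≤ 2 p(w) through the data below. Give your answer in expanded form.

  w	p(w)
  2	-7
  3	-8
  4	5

p(w) = 7w^2 - 36w + 37

Build the Lagrange basis polynomials:
L_0(w) = (w - 3)(w - 4) / [2] = (1/2)w^2 - (7/2)w + 6
L_1(w) = (w - 2)(w - 4) / [-1] = -w^2 + 6w - 8
L_2(w) = (w - 2)(w - 3) / [2] = (1/2)w^2 - (5/2)w + 3
p(w) = (-7)·L_0 + (-8)·L_1 + 5·L_2
  (-7)·L_0(w) = -(7/2)w^2 + (49/2)w - 42
  (-8)·L_1(w) = 8w^2 - 48w + 64
  5·L_2(w) = (5/2)w^2 - (25/2)w + 15
Adding term by term: 7w^2 - 36w + 37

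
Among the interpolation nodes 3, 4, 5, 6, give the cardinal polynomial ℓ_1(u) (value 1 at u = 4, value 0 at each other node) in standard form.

ℓ_1(u) = (u - 3)(u - 5)(u - 6) / [(1)·(-1)·(-2)]
       = (u^3 - 14u^2 + 63u - 90) / (2)

ℓ_1(u) = (1/2)u^3 - 7u^2 + (63/2)u - 45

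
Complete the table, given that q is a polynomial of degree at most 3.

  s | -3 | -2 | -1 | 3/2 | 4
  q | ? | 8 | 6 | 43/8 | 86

2

The 4 known values determine q uniquely (degree ≤ 3).
Evaluate each Lagrange basis at s = -3:
L_0(-3) = (-2)·(-9/2)·(-7)/[(-1)·(-7/2)·(-6)] = 3
L_1(-3) = (-1)·(-9/2)·(-7)/[(1)·(-5/2)·(-5)] = -63/25
L_2(-3) = (-1)·(-2)·(-7)/[(7/2)·(5/2)·(-5/2)] = 16/25
L_3(-3) = (-1)·(-2)·(-9/2)/[(6)·(5)·(5/2)] = -3/25
Sum: 8·(3) + 6·(-63/25) + 43/8·(16/25) + 86·(-3/25) = 2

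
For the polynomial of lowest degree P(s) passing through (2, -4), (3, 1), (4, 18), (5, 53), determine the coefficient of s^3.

1

Build the Lagrange basis polynomials:
L_0(s) = (s - 3)(s - 4)(s - 5) / [-6] = -(1/6)s^3 + 2s^2 - (47/6)s + 10
L_1(s) = (s - 2)(s - 4)(s - 5) / [2] = (1/2)s^3 - (11/2)s^2 + 19s - 20
L_2(s) = (s - 2)(s - 3)(s - 5) / [-2] = -(1/2)s^3 + 5s^2 - (31/2)s + 15
L_3(s) = (s - 2)(s - 3)(s - 4) / [6] = (1/6)s^3 - (3/2)s^2 + (13/3)s - 4
P(s) = (-4)·L_0 + 1·L_1 + 18·L_2 + 53·L_3
Only the coefficient of s^3 is needed; take it from each L_i and combine:
(-4)·(-1/6) + 1·(1/2) + 18·(-1/2) + 53·(1/6) = 1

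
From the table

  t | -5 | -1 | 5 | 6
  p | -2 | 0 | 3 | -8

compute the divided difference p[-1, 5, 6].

-23/14

p[-1,5] = (3 - 0) / (5 - (-1)) = 1/2
p[5,6] = (-8 - 3) / (6 - 5) = -11
p[-1,5,6] = (-11 - 1/2) / (6 - (-1)) = -23/14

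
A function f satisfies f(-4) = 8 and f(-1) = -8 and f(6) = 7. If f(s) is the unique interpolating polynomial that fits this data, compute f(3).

Evaluate each Lagrange basis at s = 3:
L_0(3) = (4)·(-3)/[(-3)·(-10)] = -2/5
L_1(3) = (7)·(-3)/[(3)·(-7)] = 1
L_2(3) = (7)·(4)/[(10)·(7)] = 2/5
Sum: 8·(-2/5) + (-8)·(1) + 7·(2/5) = -42/5

-42/5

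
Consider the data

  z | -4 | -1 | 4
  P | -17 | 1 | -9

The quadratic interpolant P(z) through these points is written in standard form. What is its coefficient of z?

1

L_0(z) = (z + 1)(z - 4) / [24] = (1/24)z^2 - (1/8)z - 1/6
L_1(z) = (z + 4)(z - 4) / [-15] = -(1/15)z^2 + 16/15
L_2(z) = (z + 4)(z + 1) / [40] = (1/40)z^2 + (1/8)z + 1/10
P(z) = (-17)·L_0 + 1·L_1 + (-9)·L_2
Only the coefficient of z is needed; take it from each L_i and combine:
(-17)·(-1/8) + 1·(0) + (-9)·(1/8) = 1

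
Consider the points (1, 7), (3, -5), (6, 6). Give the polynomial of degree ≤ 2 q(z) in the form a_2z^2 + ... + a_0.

Newton's divided differences:
q[1,3] = (-5 - 7) / (3 - 1) = -6
q[3,6] = (6 - (-5)) / (6 - 3) = 11/3
q[1,3,6] = (11/3 - (-6)) / (6 - 1) = 29/15
q(z) = 7 + (-6)·(z - 1) + (29/15)·(z - 1)(z - 3)
Expanding: q(z) = (29/15)z^2 - (206/15)z + 94/5

q(z) = (29/15)z^2 - (206/15)z + 94/5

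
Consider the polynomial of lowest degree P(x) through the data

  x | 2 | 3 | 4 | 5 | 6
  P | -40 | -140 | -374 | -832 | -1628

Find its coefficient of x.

L_0(x) = (x - 3)(x - 4)(x - 5)(x - 6) / [24] = (1/24)x^4 - (3/4)x^3 + (119/24)x^2 - (57/4)x + 15
L_1(x) = (x - 2)(x - 4)(x - 5)(x - 6) / [-6] = -(1/6)x^4 + (17/6)x^3 - (52/3)x^2 + (134/3)x - 40
L_2(x) = (x - 2)(x - 3)(x - 5)(x - 6) / [4] = (1/4)x^4 - 4x^3 + (91/4)x^2 - 54x + 45
L_3(x) = (x - 2)(x - 3)(x - 4)(x - 6) / [-6] = -(1/6)x^4 + (5/2)x^3 - (40/3)x^2 + 30x - 24
L_4(x) = (x - 2)(x - 3)(x - 4)(x - 5) / [24] = (1/24)x^4 - (7/12)x^3 + (71/24)x^2 - (77/12)x + 5
P(x) = (-40)·L_0 + (-140)·L_1 + (-374)·L_2 + (-832)·L_3 + (-1628)·L_4
Only the coefficient of x is needed; take it from each L_i and combine:
(-40)·(-57/4) + (-140)·(134/3) + (-374)·(-54) + (-832)·(30) + (-1628)·(-77/12) = -1

-1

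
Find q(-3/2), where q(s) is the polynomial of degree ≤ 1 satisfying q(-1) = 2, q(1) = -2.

3

Evaluate each Lagrange basis at s = -3/2:
L_0(-3/2) = (-5/2)/[(-2)] = 5/4
L_1(-3/2) = (-1/2)/[(2)] = -1/4
Sum: 2·(5/4) + (-2)·(-1/4) = 3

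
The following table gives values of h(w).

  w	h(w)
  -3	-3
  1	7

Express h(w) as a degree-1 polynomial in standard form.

h(w) = (5/2)w + 9/2

L_0(w) = (w - 1) / [-4] = -(1/4)w + 1/4
L_1(w) = (w + 3) / [4] = (1/4)w + 3/4
h(w) = (-3)·L_0 + 7·L_1
  (-3)·L_0(w) = (3/4)w - 3/4
  7·L_1(w) = (7/4)w + 21/4
Adding term by term: (5/2)w + 9/2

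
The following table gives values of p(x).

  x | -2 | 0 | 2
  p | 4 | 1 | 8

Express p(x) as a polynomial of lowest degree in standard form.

Newton's divided differences:
p[-2,0] = (1 - 4) / (0 - (-2)) = -3/2
p[0,2] = (8 - 1) / (2 - 0) = 7/2
p[-2,0,2] = (7/2 - (-3/2)) / (2 - (-2)) = 5/4
p(x) = 4 + (-3/2)·(x + 2) + (5/4)·(x + 2)x
Expanding: p(x) = (5/4)x^2 + x + 1

p(x) = (5/4)x^2 + x + 1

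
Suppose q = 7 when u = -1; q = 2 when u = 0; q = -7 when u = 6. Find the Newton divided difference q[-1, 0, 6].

1/2

q[-1,0] = (2 - 7) / (0 - (-1)) = -5
q[0,6] = (-7 - 2) / (6 - 0) = -3/2
q[-1,0,6] = (-3/2 - (-5)) / (6 - (-1)) = 1/2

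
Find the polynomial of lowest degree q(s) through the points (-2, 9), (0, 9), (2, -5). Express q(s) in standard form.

q(s) = -(7/4)s^2 - (7/2)s + 9

L_0(s) = s(s - 2) / [8] = (1/8)s^2 - (1/4)s
L_1(s) = (s + 2)(s - 2) / [-4] = -(1/4)s^2 + 1
L_2(s) = (s + 2)s / [8] = (1/8)s^2 + (1/4)s
q(s) = 9·L_0 + 9·L_1 + (-5)·L_2
  9·L_0(s) = (9/8)s^2 - (9/4)s
  9·L_1(s) = -(9/4)s^2 + 9
  (-5)·L_2(s) = -(5/8)s^2 - (5/4)s
Adding term by term: -(7/4)s^2 - (7/2)s + 9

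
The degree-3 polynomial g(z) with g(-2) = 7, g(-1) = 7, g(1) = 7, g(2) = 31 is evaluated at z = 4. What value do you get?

Evaluate each Lagrange basis at z = 4:
L_0(4) = (5)·(3)·(2)/[(-1)·(-3)·(-4)] = -5/2
L_1(4) = (6)·(3)·(2)/[(1)·(-2)·(-3)] = 6
L_2(4) = (6)·(5)·(2)/[(3)·(2)·(-1)] = -10
L_3(4) = (6)·(5)·(3)/[(4)·(3)·(1)] = 15/2
Sum: 7·(-5/2) + 7·(6) + 7·(-10) + 31·(15/2) = 187

187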